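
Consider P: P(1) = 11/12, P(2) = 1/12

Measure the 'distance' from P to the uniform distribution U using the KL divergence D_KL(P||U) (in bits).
0.5862 bits

U(i) = 1/2 for all i

D_KL(P||U) = Σ P(x) log₂(P(x) / (1/2))
           = Σ P(x) log₂(P(x)) + log₂(2)
           = log₂(2) - H(P)

H(P) = -Σ P(x) log₂(P(x)):
  -P(1)·log₂(P(1)) = -(11/12)·log₂(11/12) = 0.11507
  -P(2)·log₂(P(2)) = -(1/12)·log₂(1/12) = 0.29875
H(P) = 0.11507 + 0.29875 = 0.41382 bits

log₂(2) = 1.00000 bits

D_KL(P||U) = 1.00000 - 0.41382 = 0.58618 ≈ 0.5862 bits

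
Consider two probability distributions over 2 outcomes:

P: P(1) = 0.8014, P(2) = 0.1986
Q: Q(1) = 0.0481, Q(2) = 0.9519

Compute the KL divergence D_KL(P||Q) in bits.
2.8034 bits

D_KL(P||Q) = Σ P(x) log₂(P(x)/Q(x))

Computing term by term:
  P(1)·log₂(P(1)/Q(1)) = 0.8014·log₂(0.8014/0.0481) = 3.25241
  P(2)·log₂(P(2)/Q(2)) = 0.1986·log₂(0.1986/0.9519) = -0.44902

D_KL(P||Q) = 3.25241 - 0.44902 = 2.80339 ≈ 2.8034 bits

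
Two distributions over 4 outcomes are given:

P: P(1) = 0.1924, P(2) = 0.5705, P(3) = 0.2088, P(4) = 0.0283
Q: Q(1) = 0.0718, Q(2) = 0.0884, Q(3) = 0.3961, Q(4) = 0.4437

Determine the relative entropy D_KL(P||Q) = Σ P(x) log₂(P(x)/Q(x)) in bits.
1.5031 bits

D_KL(P||Q) = Σ P(x) log₂(P(x)/Q(x))

Computing term by term:
  P(1)·log₂(P(1)/Q(1)) = 0.1924·log₂(0.1924/0.0718) = 0.27360
  P(2)·log₂(P(2)/Q(2)) = 0.5705·log₂(0.5705/0.0884) = 1.53471
  P(3)·log₂(P(3)/Q(3)) = 0.2088·log₂(0.2088/0.3961) = -0.19288
  P(4)·log₂(P(4)/Q(4)) = 0.0283·log₂(0.0283/0.4437) = -0.11237

D_KL(P||Q) = 0.27360 + 1.53471 - 0.19288 - 0.11237 = 1.50306 ≈ 1.5031 bits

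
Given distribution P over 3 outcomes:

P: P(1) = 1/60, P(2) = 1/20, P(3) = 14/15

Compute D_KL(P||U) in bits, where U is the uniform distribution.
1.1775 bits

U(i) = 1/3 for all i

D_KL(P||U) = Σ P(x) log₂(P(x) / (1/3))
           = Σ P(x) log₂(P(x)) + log₂(3)
           = log₂(3) - H(P)

H(P) = -Σ P(x) log₂(P(x)):
  -P(1)·log₂(P(1)) = -(1/60)·log₂(1/60) = 0.09845
  -P(2)·log₂(P(2)) = -(1/20)·log₂(1/20) = 0.21610
  -P(3)·log₂(P(3)) = -(14/15)·log₂(14/15) = 0.09290
H(P) = 0.09845 + 0.21610 + 0.09290 = 0.40745 bits

log₂(3) = 1.58496 bits

D_KL(P||U) = 1.58496 - 0.40745 = 1.17751 ≈ 1.1775 bits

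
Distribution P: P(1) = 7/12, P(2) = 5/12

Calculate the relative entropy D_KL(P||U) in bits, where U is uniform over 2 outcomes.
0.0201 bits

U(i) = 1/2 for all i

D_KL(P||U) = Σ P(x) log₂(P(x) / (1/2))
           = Σ P(x) log₂(P(x)) + log₂(2)
           = log₂(2) - H(P)

H(P) = -Σ P(x) log₂(P(x)):
  -P(1)·log₂(P(1)) = -(7/12)·log₂(7/12) = 0.45360
  -P(2)·log₂(P(2)) = -(5/12)·log₂(5/12) = 0.52626
H(P) = 0.45360 + 0.52626 = 0.97986 bits

log₂(2) = 1.00000 bits

D_KL(P||U) = 1.00000 - 0.97986 = 0.02014 ≈ 0.0201 bits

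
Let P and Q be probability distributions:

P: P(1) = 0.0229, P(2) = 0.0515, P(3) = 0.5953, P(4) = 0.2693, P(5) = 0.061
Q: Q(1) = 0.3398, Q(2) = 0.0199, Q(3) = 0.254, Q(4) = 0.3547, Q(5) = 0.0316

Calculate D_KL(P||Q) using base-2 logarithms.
0.6639 bits

D_KL(P||Q) = Σ P(x) log₂(P(x)/Q(x))

Computing term by term:
  P(1)·log₂(P(1)/Q(1)) = 0.0229·log₂(0.0229/0.3398) = -0.08911
  P(2)·log₂(P(2)/Q(2)) = 0.0515·log₂(0.0515/0.0199) = 0.07065
  P(3)·log₂(P(3)/Q(3)) = 0.5953·log₂(0.5953/0.254) = 0.73150
  P(4)·log₂(P(4)/Q(4)) = 0.2693·log₂(0.2693/0.3547) = -0.10702
  P(5)·log₂(P(5)/Q(5)) = 0.061·log₂(0.061/0.0316) = 0.05788

D_KL(P||Q) = -0.08911 + 0.07065 + 0.73150 - 0.10702 + 0.05788 = 0.66390 ≈ 0.6639 bits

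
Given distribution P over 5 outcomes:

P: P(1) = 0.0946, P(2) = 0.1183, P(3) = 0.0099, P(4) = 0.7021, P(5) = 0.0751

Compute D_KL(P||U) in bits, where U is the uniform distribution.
0.9311 bits

U(i) = 1/5 for all i

D_KL(P||U) = Σ P(x) log₂(P(x) / (1/5))
           = Σ P(x) log₂(P(x)) + log₂(5)
           = log₂(5) - H(P)

H(P) = -Σ P(x) log₂(P(x)):
  -P(1)·log₂(P(1)) = -(0.0946)·log₂(0.0946) = 0.32183
  -P(2)·log₂(P(2)) = -(0.1183)·log₂(0.1183) = 0.36430
  -P(3)·log₂(P(3)) = -(0.0099)·log₂(0.0099) = 0.06592
  -P(4)·log₂(P(4)) = -(0.7021)·log₂(0.7021) = 0.35825
  -P(5)·log₂(P(5)) = -(0.0751)·log₂(0.0751) = 0.28050
H(P) = 0.32183 + 0.36430 + 0.06592 + 0.35825 + 0.28050 = 1.39080 bits

log₂(5) = 2.32193 bits

D_KL(P||U) = 2.32193 - 1.39080 = 0.93113 ≈ 0.9311 bits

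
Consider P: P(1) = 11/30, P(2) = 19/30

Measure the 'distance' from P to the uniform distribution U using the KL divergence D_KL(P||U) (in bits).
0.0519 bits

U(i) = 1/2 for all i

D_KL(P||U) = Σ P(x) log₂(P(x) / (1/2))
           = Σ P(x) log₂(P(x)) + log₂(2)
           = log₂(2) - H(P)

H(P) = -Σ P(x) log₂(P(x)):
  -P(1)·log₂(P(1)) = -(11/30)·log₂(11/30) = 0.53073
  -P(2)·log₂(P(2)) = -(19/30)·log₂(19/30) = 0.41734
H(P) = 0.53073 + 0.41734 = 0.94807 bits

log₂(2) = 1.00000 bits

D_KL(P||U) = 1.00000 - 0.94807 = 0.05193 ≈ 0.0519 bits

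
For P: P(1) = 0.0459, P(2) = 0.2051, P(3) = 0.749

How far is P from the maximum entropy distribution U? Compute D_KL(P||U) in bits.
0.5998 bits

U(i) = 1/3 for all i

D_KL(P||U) = Σ P(x) log₂(P(x) / (1/3))
           = Σ P(x) log₂(P(x)) + log₂(3)
           = log₂(3) - H(P)

H(P) = -Σ P(x) log₂(P(x)):
  -P(1)·log₂(P(1)) = -(0.0459)·log₂(0.0459) = 0.20404
  -P(2)·log₂(P(2)) = -(0.2051)·log₂(0.2051) = 0.46878
  -P(3)·log₂(P(3)) = -(0.749)·log₂(0.749) = 0.31230
H(P) = 0.20404 + 0.46878 + 0.31230 = 0.98512 bits

log₂(3) = 1.58496 bits

D_KL(P||U) = 1.58496 - 0.98512 = 0.59984 ≈ 0.5998 bits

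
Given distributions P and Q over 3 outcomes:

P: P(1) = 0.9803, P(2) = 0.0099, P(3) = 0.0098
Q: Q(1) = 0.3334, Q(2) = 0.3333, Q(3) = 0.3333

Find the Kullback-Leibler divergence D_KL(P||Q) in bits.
1.4252 bits

D_KL(P||Q) = Σ P(x) log₂(P(x)/Q(x))

Computing term by term:
  P(1)·log₂(P(1)/Q(1)) = 0.9803·log₂(0.9803/0.3334) = 1.52532
  P(2)·log₂(P(2)/Q(2)) = 0.0099·log₂(0.0099/0.3333) = -0.05023
  P(3)·log₂(P(3)/Q(3)) = 0.0098·log₂(0.0098/0.3333) = -0.04986

D_KL(P||Q) = 1.52532 - 0.05023 - 0.04986 = 1.42523 ≈ 1.4252 bits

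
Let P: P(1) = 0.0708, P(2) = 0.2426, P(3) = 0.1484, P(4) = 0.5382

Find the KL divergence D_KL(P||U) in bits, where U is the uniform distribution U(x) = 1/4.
0.3443 bits

U(i) = 1/4 for all i

D_KL(P||U) = Σ P(x) log₂(P(x) / (1/4))
           = Σ P(x) log₂(P(x)) + log₂(4)
           = log₂(4) - H(P)

H(P) = -Σ P(x) log₂(P(x)):
  -P(1)·log₂(P(1)) = -(0.0708)·log₂(0.0708) = 0.27046
  -P(2)·log₂(P(2)) = -(0.2426)·log₂(0.2426) = 0.49572
  -P(3)·log₂(P(3)) = -(0.1484)·log₂(0.1484) = 0.40846
  -P(4)·log₂(P(4)) = -(0.5382)·log₂(0.5382) = 0.48104
H(P) = 0.27046 + 0.49572 + 0.40846 + 0.48104 = 1.65568 bits

log₂(4) = 2.00000 bits

D_KL(P||U) = 2.00000 - 1.65568 = 0.34432 ≈ 0.3443 bits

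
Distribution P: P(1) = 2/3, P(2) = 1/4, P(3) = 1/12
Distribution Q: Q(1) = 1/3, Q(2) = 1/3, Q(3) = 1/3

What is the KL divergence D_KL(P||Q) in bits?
0.3962 bits

D_KL(P||Q) = Σ P(x) log₂(P(x)/Q(x))

Computing term by term:
  P(1)·log₂(P(1)/Q(1)) = (2/3)·log₂((2/3)/(1/3)) = 0.66667
  P(2)·log₂(P(2)/Q(2)) = (1/4)·log₂((1/4)/(1/3)) = -0.10376
  P(3)·log₂(P(3)/Q(3)) = (1/12)·log₂((1/12)/(1/3)) = -0.16667

D_KL(P||Q) = 0.66667 - 0.10376 - 0.16667 = 0.39624 ≈ 0.3962 bits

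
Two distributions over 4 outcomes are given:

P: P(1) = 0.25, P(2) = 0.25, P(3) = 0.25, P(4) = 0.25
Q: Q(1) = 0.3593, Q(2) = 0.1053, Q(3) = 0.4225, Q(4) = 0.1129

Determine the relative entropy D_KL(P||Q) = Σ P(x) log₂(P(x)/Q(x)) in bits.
0.2785 bits

D_KL(P||Q) = Σ P(x) log₂(P(x)/Q(x))

Computing term by term:
  P(1)·log₂(P(1)/Q(1)) = 0.25·log₂(0.25/0.3593) = -0.13082
  P(2)·log₂(P(2)/Q(2)) = 0.25·log₂(0.25/0.1053) = 0.31186
  P(3)·log₂(P(3)/Q(3)) = 0.25·log₂(0.25/0.4225) = -0.18926
  P(4)·log₂(P(4)/Q(4)) = 0.25·log₂(0.25/0.1129) = 0.28672

D_KL(P||Q) = -0.13082 + 0.31186 - 0.18926 + 0.28672 = 0.27850 ≈ 0.2785 bits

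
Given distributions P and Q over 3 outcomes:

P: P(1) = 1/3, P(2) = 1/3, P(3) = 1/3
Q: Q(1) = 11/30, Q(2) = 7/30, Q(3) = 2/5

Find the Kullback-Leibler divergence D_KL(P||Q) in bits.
0.0380 bits

D_KL(P||Q) = Σ P(x) log₂(P(x)/Q(x))

Computing term by term:
  P(1)·log₂(P(1)/Q(1)) = (1/3)·log₂((1/3)/(11/30)) = -0.04583
  P(2)·log₂(P(2)/Q(2)) = (1/3)·log₂((1/3)/(7/30)) = 0.17152
  P(3)·log₂(P(3)/Q(3)) = (1/3)·log₂((1/3)/(2/5)) = -0.08768

D_KL(P||Q) = -0.04583 + 0.17152 - 0.08768 = 0.03801 ≈ 0.0380 bits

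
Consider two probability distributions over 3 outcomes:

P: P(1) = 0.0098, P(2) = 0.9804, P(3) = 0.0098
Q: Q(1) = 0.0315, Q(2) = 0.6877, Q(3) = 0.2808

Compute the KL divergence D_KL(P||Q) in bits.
0.4376 bits

D_KL(P||Q) = Σ P(x) log₂(P(x)/Q(x))

Computing term by term:
  P(1)·log₂(P(1)/Q(1)) = 0.0098·log₂(0.0098/0.0315) = -0.01651
  P(2)·log₂(P(2)/Q(2)) = 0.9804·log₂(0.9804/0.6877) = 0.50156
  P(3)·log₂(P(3)/Q(3)) = 0.0098·log₂(0.0098/0.2808) = -0.04744

D_KL(P||Q) = -0.01651 + 0.50156 - 0.04744 = 0.43761 ≈ 0.4376 bits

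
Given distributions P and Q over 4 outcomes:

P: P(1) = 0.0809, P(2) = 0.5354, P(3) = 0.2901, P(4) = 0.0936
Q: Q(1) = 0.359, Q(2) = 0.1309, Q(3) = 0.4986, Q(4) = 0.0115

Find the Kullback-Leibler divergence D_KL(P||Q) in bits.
0.9706 bits

D_KL(P||Q) = Σ P(x) log₂(P(x)/Q(x))

Computing term by term:
  P(1)·log₂(P(1)/Q(1)) = 0.0809·log₂(0.0809/0.359) = -0.17392
  P(2)·log₂(P(2)/Q(2)) = 0.5354·log₂(0.5354/0.1309) = 1.08801
  P(3)·log₂(P(3)/Q(3)) = 0.2901·log₂(0.2901/0.4986) = -0.22666
  P(4)·log₂(P(4)/Q(4)) = 0.0936·log₂(0.0936/0.0115) = 0.28313

D_KL(P||Q) = -0.17392 + 1.08801 - 0.22666 + 0.28313 = 0.97056 ≈ 0.9706 bits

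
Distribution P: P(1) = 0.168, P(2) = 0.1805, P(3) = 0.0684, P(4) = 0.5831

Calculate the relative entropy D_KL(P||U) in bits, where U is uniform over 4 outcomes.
0.4034 bits

U(i) = 1/4 for all i

D_KL(P||U) = Σ P(x) log₂(P(x) / (1/4))
           = Σ P(x) log₂(P(x)) + log₂(4)
           = log₂(4) - H(P)

H(P) = -Σ P(x) log₂(P(x)):
  -P(1)·log₂(P(1)) = -(0.168)·log₂(0.168) = 0.43234
  -P(2)·log₂(P(2)) = -(0.1805)·log₂(0.1805) = 0.44582
  -P(3)·log₂(P(3)) = -(0.0684)·log₂(0.0684) = 0.26470
  -P(4)·log₂(P(4)) = -(0.5831)·log₂(0.5831) = 0.45376
H(P) = 0.43234 + 0.44582 + 0.26470 + 0.45376 = 1.59662 bits

log₂(4) = 2.00000 bits

D_KL(P||U) = 2.00000 - 1.59662 = 0.40338 ≈ 0.4034 bits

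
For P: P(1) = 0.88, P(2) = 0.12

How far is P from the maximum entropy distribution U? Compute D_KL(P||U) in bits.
0.4706 bits

U(i) = 1/2 for all i

D_KL(P||U) = Σ P(x) log₂(P(x) / (1/2))
           = Σ P(x) log₂(P(x)) + log₂(2)
           = log₂(2) - H(P)

H(P) = -Σ P(x) log₂(P(x)):
  -P(1)·log₂(P(1)) = -(0.88)·log₂(0.88) = 0.16229
  -P(2)·log₂(P(2)) = -(0.12)·log₂(0.12) = 0.36707
H(P) = 0.16229 + 0.36707 = 0.52936 bits

log₂(2) = 1.00000 bits

D_KL(P||U) = 1.00000 - 0.52936 = 0.47064 ≈ 0.4706 bits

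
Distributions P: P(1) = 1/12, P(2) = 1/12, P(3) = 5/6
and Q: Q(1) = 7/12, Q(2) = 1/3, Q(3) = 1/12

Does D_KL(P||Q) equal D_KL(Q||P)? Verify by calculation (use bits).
D_KL(P||Q) = 2.3677 bits, D_KL(Q||P) = 2.0275 bits. No — D_KL(P||Q) ≠ D_KL(Q||P) for this pair.

D_KL(P||Q) = Σ P(x) log₂(P(x)/Q(x))

Computing term by term:
  P(1)·log₂(P(1)/Q(1)) = (1/12)·log₂((1/12)/(7/12)) = -0.23395
  P(2)·log₂(P(2)/Q(2)) = (1/12)·log₂((1/12)/(1/3)) = -0.16667
  P(3)·log₂(P(3)/Q(3)) = (5/6)·log₂((5/6)/(1/12)) = 2.76827

D_KL(P||Q) = -0.23395 - 0.16667 + 2.76827 = 2.36765 ≈ 2.3677 bits

D_KL(Q||P) = Σ Q(x) log₂(Q(x)/P(x))

Computing term by term:
  Q(1)·log₂(Q(1)/P(1)) = (7/12)·log₂((7/12)/(1/12)) = 1.63762
  Q(2)·log₂(Q(2)/P(2)) = (1/3)·log₂((1/3)/(1/12)) = 0.66667
  Q(3)·log₂(Q(3)/P(3)) = (1/12)·log₂((1/12)/(5/6)) = -0.27683

D_KL(Q||P) = 1.63762 + 0.66667 - 0.27683 = 2.02746 ≈ 2.0275 bits

These are NOT equal (difference: 0.3402 bits). KL divergence is asymmetric: D_KL(P||Q) ≠ D_KL(Q||P) in general.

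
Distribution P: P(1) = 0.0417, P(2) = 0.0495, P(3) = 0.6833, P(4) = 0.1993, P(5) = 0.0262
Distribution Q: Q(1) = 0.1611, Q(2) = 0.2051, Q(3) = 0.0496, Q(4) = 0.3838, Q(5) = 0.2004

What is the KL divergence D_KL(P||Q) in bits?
2.1375 bits

D_KL(P||Q) = Σ P(x) log₂(P(x)/Q(x))

Computing term by term:
  P(1)·log₂(P(1)/Q(1)) = 0.0417·log₂(0.0417/0.1611) = -0.08131
  P(2)·log₂(P(2)/Q(2)) = 0.0495·log₂(0.0495/0.2051) = -0.10152
  P(3)·log₂(P(3)/Q(3)) = 0.6833·log₂(0.6833/0.0496) = 2.58568
  P(4)·log₂(P(4)/Q(4)) = 0.1993·log₂(0.1993/0.3838) = -0.18842
  P(5)·log₂(P(5)/Q(5)) = 0.0262·log₂(0.0262/0.2004) = -0.07690

D_KL(P||Q) = -0.08131 - 0.10152 + 2.58568 - 0.18842 - 0.07690 = 2.13753 ≈ 2.1375 bits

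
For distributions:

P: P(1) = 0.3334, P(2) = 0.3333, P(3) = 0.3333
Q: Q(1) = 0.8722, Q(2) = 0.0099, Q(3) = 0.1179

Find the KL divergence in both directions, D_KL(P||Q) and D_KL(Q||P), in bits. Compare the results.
D_KL(P||Q) = 1.7281 bits, D_KL(Q||P) = 0.9831 bits. D_KL(P||Q) is larger than D_KL(Q||P) by 0.7450 bits; the two directions differ.

D_KL(P||Q) = Σ P(x) log₂(P(x)/Q(x))

Computing term by term:
  P(1)·log₂(P(1)/Q(1)) = 0.3334·log₂(0.3334/0.8722) = -0.46256
  P(2)·log₂(P(2)/Q(2)) = 0.3333·log₂(0.3333/0.0099) = 1.69091
  P(3)·log₂(P(3)/Q(3)) = 0.3333·log₂(0.3333/0.1179) = 0.49970

D_KL(P||Q) = -0.46256 + 1.69091 + 0.49970 = 1.72805 ≈ 1.7281 bits

D_KL(Q||P) = Σ Q(x) log₂(Q(x)/P(x))

Computing term by term:
  Q(1)·log₂(Q(1)/P(1)) = 0.8722·log₂(0.8722/0.3334) = 1.21009
  Q(2)·log₂(Q(2)/P(2)) = 0.0099·log₂(0.0099/0.3333) = -0.05023
  Q(3)·log₂(Q(3)/P(3)) = 0.1179·log₂(0.1179/0.3333) = -0.17676

D_KL(Q||P) = 1.21009 - 0.05023 - 0.17676 = 0.98310 ≈ 0.9831 bits

These are NOT equal (difference: 0.7450 bits). KL divergence is asymmetric: D_KL(P||Q) ≠ D_KL(Q||P) in general.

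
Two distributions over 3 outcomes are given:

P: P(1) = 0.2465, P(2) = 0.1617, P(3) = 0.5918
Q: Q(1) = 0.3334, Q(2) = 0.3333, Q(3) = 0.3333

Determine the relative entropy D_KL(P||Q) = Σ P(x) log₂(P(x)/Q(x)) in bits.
0.2141 bits

D_KL(P||Q) = Σ P(x) log₂(P(x)/Q(x))

Computing term by term:
  P(1)·log₂(P(1)/Q(1)) = 0.2465·log₂(0.2465/0.3334) = -0.10739
  P(2)·log₂(P(2)/Q(2)) = 0.1617·log₂(0.1617/0.3333) = -0.16873
  P(3)·log₂(P(3)/Q(3)) = 0.5918·log₂(0.5918/0.3333) = 0.49018

D_KL(P||Q) = -0.10739 - 0.16873 + 0.49018 = 0.21406 ≈ 0.2141 bits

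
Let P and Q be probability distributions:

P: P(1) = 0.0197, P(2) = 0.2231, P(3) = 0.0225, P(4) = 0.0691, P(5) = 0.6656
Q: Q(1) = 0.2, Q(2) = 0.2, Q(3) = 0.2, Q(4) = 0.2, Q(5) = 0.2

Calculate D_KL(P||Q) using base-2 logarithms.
0.9470 bits

D_KL(P||Q) = Σ P(x) log₂(P(x)/Q(x))

Computing term by term:
  P(1)·log₂(P(1)/Q(1)) = 0.0197·log₂(0.0197/0.2) = -0.06587
  P(2)·log₂(P(2)/Q(2)) = 0.2231·log₂(0.2231/0.2) = 0.03518
  P(3)·log₂(P(3)/Q(3)) = 0.0225·log₂(0.0225/0.2) = -0.07092
  P(4)·log₂(P(4)/Q(4)) = 0.0691·log₂(0.0691/0.2) = -0.10595
  P(5)·log₂(P(5)/Q(5)) = 0.6656·log₂(0.6656/0.2) = 1.15459

D_KL(P||Q) = -0.06587 + 0.03518 - 0.07092 - 0.10595 + 1.15459 = 0.94703 ≈ 0.9470 bits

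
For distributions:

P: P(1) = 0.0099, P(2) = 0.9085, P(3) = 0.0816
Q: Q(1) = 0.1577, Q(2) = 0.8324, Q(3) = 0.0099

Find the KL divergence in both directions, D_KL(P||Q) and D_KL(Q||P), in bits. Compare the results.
D_KL(P||Q) = 0.3234 bits, D_KL(Q||P) = 0.4946 bits. D_KL(Q||P) is larger than D_KL(P||Q) by 0.1712 bits; the two directions differ.

D_KL(P||Q) = Σ P(x) log₂(P(x)/Q(x))

Computing term by term:
  P(1)·log₂(P(1)/Q(1)) = 0.0099·log₂(0.0099/0.1577) = -0.03954
  P(2)·log₂(P(2)/Q(2)) = 0.9085·log₂(0.9085/0.8324) = 0.11466
  P(3)·log₂(P(3)/Q(3)) = 0.0816·log₂(0.0816/0.0099) = 0.24831

D_KL(P||Q) = -0.03954 + 0.11466 + 0.24831 = 0.32343 ≈ 0.3234 bits

D_KL(Q||P) = Σ Q(x) log₂(Q(x)/P(x))

Computing term by term:
  Q(1)·log₂(Q(1)/P(1)) = 0.1577·log₂(0.1577/0.0099) = 0.62979
  Q(2)·log₂(Q(2)/P(2)) = 0.8324·log₂(0.8324/0.9085) = -0.10506
  Q(3)·log₂(Q(3)/P(3)) = 0.0099·log₂(0.0099/0.0816) = -0.03013

D_KL(Q||P) = 0.62979 - 0.10506 - 0.03013 = 0.49460 ≈ 0.4946 bits

These are NOT equal (difference: 0.1712 bits). KL divergence is asymmetric: D_KL(P||Q) ≠ D_KL(Q||P) in general.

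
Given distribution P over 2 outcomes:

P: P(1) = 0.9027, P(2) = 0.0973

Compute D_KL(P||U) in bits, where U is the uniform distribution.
0.5396 bits

U(i) = 1/2 for all i

D_KL(P||U) = Σ P(x) log₂(P(x) / (1/2))
           = Σ P(x) log₂(P(x)) + log₂(2)
           = log₂(2) - H(P)

H(P) = -Σ P(x) log₂(P(x)):
  -P(1)·log₂(P(1)) = -(0.9027)·log₂(0.9027) = 0.13331
  -P(2)·log₂(P(2)) = -(0.0973)·log₂(0.0973) = 0.32707
H(P) = 0.13331 + 0.32707 = 0.46038 bits

log₂(2) = 1.00000 bits

D_KL(P||U) = 1.00000 - 0.46038 = 0.53962 ≈ 0.5396 bits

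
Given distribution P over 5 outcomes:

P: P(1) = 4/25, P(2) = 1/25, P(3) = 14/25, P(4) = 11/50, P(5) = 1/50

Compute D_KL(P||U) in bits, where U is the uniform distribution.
0.6513 bits

U(i) = 1/5 for all i

D_KL(P||U) = Σ P(x) log₂(P(x) / (1/5))
           = Σ P(x) log₂(P(x)) + log₂(5)
           = log₂(5) - H(P)

H(P) = -Σ P(x) log₂(P(x)):
  -P(1)·log₂(P(1)) = -(4/25)·log₂(4/25) = 0.42302
  -P(2)·log₂(P(2)) = -(1/25)·log₂(1/25) = 0.18575
  -P(3)·log₂(P(3)) = -(14/25)·log₂(14/25) = 0.46844
  -P(4)·log₂(P(4)) = -(11/50)·log₂(11/50) = 0.48057
  -P(5)·log₂(P(5)) = -(1/50)·log₂(1/50) = 0.11288
H(P) = 0.42302 + 0.18575 + 0.46844 + 0.48057 + 0.11288 = 1.67066 bits

log₂(5) = 2.32193 bits

D_KL(P||U) = 2.32193 - 1.67066 = 0.65127 ≈ 0.6513 bits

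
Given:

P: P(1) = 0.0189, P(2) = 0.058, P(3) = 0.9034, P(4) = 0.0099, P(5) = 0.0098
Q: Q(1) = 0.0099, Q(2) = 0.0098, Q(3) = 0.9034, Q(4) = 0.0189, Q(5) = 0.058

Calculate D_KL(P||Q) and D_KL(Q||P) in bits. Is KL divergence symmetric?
D_KL(P||Q) = 0.1320 bits, D_KL(Q||P) = 0.1320 bits. The two values coincide for this particular pair, but no — KL divergence is not symmetric in general.

D_KL(P||Q) = Σ P(x) log₂(P(x)/Q(x))

Computing term by term:
  P(1)·log₂(P(1)/Q(1)) = 0.0189·log₂(0.0189/0.0099) = 0.01763
  P(2)·log₂(P(2)/Q(2)) = 0.058·log₂(0.058/0.0098) = 0.14878
  P(3)·log₂(P(3)/Q(3)) = 0.9034·log₂(0.9034/0.9034) = 0.00000
  P(4)·log₂(P(4)/Q(4)) = 0.0099·log₂(0.0099/0.0189) = -0.00924
  P(5)·log₂(P(5)/Q(5)) = 0.0098·log₂(0.0098/0.058) = -0.02514

D_KL(P||Q) = 0.01763 + 0.14878 + 0.00000 - 0.00924 - 0.02514 = 0.13203 ≈ 0.1320 bits

D_KL(Q||P) = Σ Q(x) log₂(Q(x)/P(x))

Computing term by term:
  Q(1)·log₂(Q(1)/P(1)) = 0.0099·log₂(0.0099/0.0189) = -0.00924
  Q(2)·log₂(Q(2)/P(2)) = 0.0098·log₂(0.0098/0.058) = -0.02514
  Q(3)·log₂(Q(3)/P(3)) = 0.9034·log₂(0.9034/0.9034) = 0.00000
  Q(4)·log₂(Q(4)/P(4)) = 0.0189·log₂(0.0189/0.0099) = 0.01763
  Q(5)·log₂(Q(5)/P(5)) = 0.058·log₂(0.058/0.0098) = 0.14878

D_KL(Q||P) = -0.00924 - 0.02514 + 0.00000 + 0.01763 + 0.14878 = 0.13203 ≈ 0.1320 bits

These ARE equal here. Q is P with outcomes relabeled (Q(1) = P(4), Q(2) = P(5), Q(4) = P(1), Q(5) = P(2)) by a relabeling that is its own inverse, so the two sums contain exactly the same terms in a different order. This is a special case — KL divergence is not symmetric in general: D_KL(P||Q) ≠ D_KL(Q||P) for most P, Q.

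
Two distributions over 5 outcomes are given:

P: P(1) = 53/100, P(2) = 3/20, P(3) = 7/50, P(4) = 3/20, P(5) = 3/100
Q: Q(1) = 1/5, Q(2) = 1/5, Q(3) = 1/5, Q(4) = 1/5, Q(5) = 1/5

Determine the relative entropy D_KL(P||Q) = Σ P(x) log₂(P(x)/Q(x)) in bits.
0.4665 bits

D_KL(P||Q) = Σ P(x) log₂(P(x)/Q(x))

Computing term by term:
  P(1)·log₂(P(1)/Q(1)) = (53/100)·log₂((53/100)/(1/5)) = 0.74518
  P(2)·log₂(P(2)/Q(2)) = (3/20)·log₂((3/20)/(1/5)) = -0.06226
  P(3)·log₂(P(3)/Q(3)) = (7/50)·log₂((7/50)/(1/5)) = -0.07204
  P(4)·log₂(P(4)/Q(4)) = (3/20)·log₂((3/20)/(1/5)) = -0.06226
  P(5)·log₂(P(5)/Q(5)) = (3/100)·log₂((3/100)/(1/5)) = -0.08211

D_KL(P||Q) = 0.74518 - 0.06226 - 0.07204 - 0.06226 - 0.08211 = 0.46651 ≈ 0.4665 bits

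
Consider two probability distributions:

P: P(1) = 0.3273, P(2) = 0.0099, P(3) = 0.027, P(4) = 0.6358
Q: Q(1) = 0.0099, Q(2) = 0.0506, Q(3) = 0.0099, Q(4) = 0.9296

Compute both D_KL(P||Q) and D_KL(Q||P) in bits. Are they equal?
D_KL(P||Q) = 1.3192 bits, D_KL(Q||P) = 0.5643 bits. No, they are not equal.

D_KL(P||Q) = Σ P(x) log₂(P(x)/Q(x))

Computing term by term:
  P(1)·log₂(P(1)/Q(1)) = 0.3273·log₂(0.3273/0.0099) = 1.65190
  P(2)·log₂(P(2)/Q(2)) = 0.0099·log₂(0.0099/0.0506) = -0.02330
  P(3)·log₂(P(3)/Q(3)) = 0.027·log₂(0.027/0.0099) = 0.03908
  P(4)·log₂(P(4)/Q(4)) = 0.6358·log₂(0.6358/0.9296) = -0.34844

D_KL(P||Q) = 1.65190 - 0.02330 + 0.03908 - 0.34844 = 1.31924 ≈ 1.3192 bits

D_KL(Q||P) = Σ Q(x) log₂(Q(x)/P(x))

Computing term by term:
  Q(1)·log₂(Q(1)/P(1)) = 0.0099·log₂(0.0099/0.3273) = -0.04997
  Q(2)·log₂(Q(2)/P(2)) = 0.0506·log₂(0.0506/0.0099) = 0.11909
  Q(3)·log₂(Q(3)/P(3)) = 0.0099·log₂(0.0099/0.027) = -0.01433
  Q(4)·log₂(Q(4)/P(4)) = 0.9296·log₂(0.9296/0.6358) = 0.50946

D_KL(Q||P) = -0.04997 + 0.11909 - 0.01433 + 0.50946 = 0.56425 ≈ 0.5643 bits

These are NOT equal (difference: 0.7549 bits). KL divergence is asymmetric: D_KL(P||Q) ≠ D_KL(Q||P) in general.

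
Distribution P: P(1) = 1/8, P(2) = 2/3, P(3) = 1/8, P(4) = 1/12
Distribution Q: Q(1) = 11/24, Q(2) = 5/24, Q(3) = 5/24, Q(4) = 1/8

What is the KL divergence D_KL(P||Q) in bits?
0.7435 bits

D_KL(P||Q) = Σ P(x) log₂(P(x)/Q(x))

Computing term by term:
  P(1)·log₂(P(1)/Q(1)) = (1/8)·log₂((1/8)/(11/24)) = -0.23431
  P(2)·log₂(P(2)/Q(2)) = (2/3)·log₂((2/3)/(5/24)) = 1.11871
  P(3)·log₂(P(3)/Q(3)) = (1/8)·log₂((1/8)/(5/24)) = -0.09212
  P(4)·log₂(P(4)/Q(4)) = (1/12)·log₂((1/12)/(1/8)) = -0.04875

D_KL(P||Q) = -0.23431 + 1.11871 - 0.09212 - 0.04875 = 0.74353 ≈ 0.7435 bits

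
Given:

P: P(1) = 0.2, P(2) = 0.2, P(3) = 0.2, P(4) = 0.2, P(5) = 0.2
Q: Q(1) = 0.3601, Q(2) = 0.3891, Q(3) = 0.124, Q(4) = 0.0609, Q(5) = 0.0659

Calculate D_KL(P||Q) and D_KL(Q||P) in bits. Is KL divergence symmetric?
D_KL(P||Q) = 0.4397 bits, D_KL(Q||P) = 0.3836 bits. No, KL divergence is not symmetric.

D_KL(P||Q) = Σ P(x) log₂(P(x)/Q(x))

Computing term by term:
  P(1)·log₂(P(1)/Q(1)) = 0.2·log₂(0.2/0.3601) = -0.16968
  P(2)·log₂(P(2)/Q(2)) = 0.2·log₂(0.2/0.3891) = -0.19203
  P(3)·log₂(P(3)/Q(3)) = 0.2·log₂(0.2/0.124) = 0.13793
  P(4)·log₂(P(4)/Q(4)) = 0.2·log₂(0.2/0.0609) = 0.34310
  P(5)·log₂(P(5)/Q(5)) = 0.2·log₂(0.2/0.0659) = 0.32033

D_KL(P||Q) = -0.16968 - 0.19203 + 0.13793 + 0.34310 + 0.32033 = 0.43965 ≈ 0.4397 bits

D_KL(Q||P) = Σ Q(x) log₂(Q(x)/P(x))

Computing term by term:
  Q(1)·log₂(Q(1)/P(1)) = 0.3601·log₂(0.3601/0.2) = 0.30551
  Q(2)·log₂(Q(2)/P(2)) = 0.3891·log₂(0.3891/0.2) = 0.37359
  Q(3)·log₂(Q(3)/P(3)) = 0.124·log₂(0.124/0.2) = -0.08552
  Q(4)·log₂(Q(4)/P(4)) = 0.0609·log₂(0.0609/0.2) = -0.10447
  Q(5)·log₂(Q(5)/P(5)) = 0.0659·log₂(0.0659/0.2) = -0.10555

D_KL(Q||P) = 0.30551 + 0.37359 - 0.08552 - 0.10447 - 0.10555 = 0.38356 ≈ 0.3836 bits

These are NOT equal (difference: 0.0561 bits). KL divergence is asymmetric: D_KL(P||Q) ≠ D_KL(Q||P) in general.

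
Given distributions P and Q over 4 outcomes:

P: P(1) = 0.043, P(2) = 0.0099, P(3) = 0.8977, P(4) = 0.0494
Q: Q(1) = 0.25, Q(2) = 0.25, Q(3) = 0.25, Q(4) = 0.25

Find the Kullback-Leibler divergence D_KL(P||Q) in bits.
1.3848 bits

D_KL(P||Q) = Σ P(x) log₂(P(x)/Q(x))

Computing term by term:
  P(1)·log₂(P(1)/Q(1)) = 0.043·log₂(0.043/0.25) = -0.10920
  P(2)·log₂(P(2)/Q(2)) = 0.0099·log₂(0.0099/0.25) = -0.04612
  P(3)·log₂(P(3)/Q(3)) = 0.8977·log₂(0.8977/0.25) = 1.65563
  P(4)·log₂(P(4)/Q(4)) = 0.0494·log₂(0.0494/0.25) = -0.11556

D_KL(P||Q) = -0.10920 - 0.04612 + 1.65563 - 0.11556 = 1.38475 ≈ 1.3848 bits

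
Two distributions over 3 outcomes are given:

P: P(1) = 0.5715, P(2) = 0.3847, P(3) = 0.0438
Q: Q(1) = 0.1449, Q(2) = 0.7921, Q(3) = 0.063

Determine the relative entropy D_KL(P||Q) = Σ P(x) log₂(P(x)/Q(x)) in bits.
0.7076 bits

D_KL(P||Q) = Σ P(x) log₂(P(x)/Q(x))

Computing term by term:
  P(1)·log₂(P(1)/Q(1)) = 0.5715·log₂(0.5715/0.1449) = 1.13140
  P(2)·log₂(P(2)/Q(2)) = 0.3847·log₂(0.3847/0.7921) = -0.40084
  P(3)·log₂(P(3)/Q(3)) = 0.0438·log₂(0.0438/0.063) = -0.02297

D_KL(P||Q) = 1.13140 - 0.40084 - 0.02297 = 0.70759 ≈ 0.7076 bits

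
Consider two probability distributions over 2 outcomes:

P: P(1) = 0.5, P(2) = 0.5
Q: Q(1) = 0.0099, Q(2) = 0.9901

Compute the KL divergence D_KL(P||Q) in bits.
2.3364 bits

D_KL(P||Q) = Σ P(x) log₂(P(x)/Q(x))

Computing term by term:
  P(1)·log₂(P(1)/Q(1)) = 0.5·log₂(0.5/0.0099) = 2.82918
  P(2)·log₂(P(2)/Q(2)) = 0.5·log₂(0.5/0.9901) = -0.49282

D_KL(P||Q) = 2.82918 - 0.49282 = 2.33636 ≈ 2.3364 bits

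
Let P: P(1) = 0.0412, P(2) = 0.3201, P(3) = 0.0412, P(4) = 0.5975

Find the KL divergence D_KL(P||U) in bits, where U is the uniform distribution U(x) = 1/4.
0.6509 bits

U(i) = 1/4 for all i

D_KL(P||U) = Σ P(x) log₂(P(x) / (1/4))
           = Σ P(x) log₂(P(x)) + log₂(4)
           = log₂(4) - H(P)

H(P) = -Σ P(x) log₂(P(x)):
  -P(1)·log₂(P(1)) = -(0.0412)·log₂(0.0412) = 0.18957
  -P(2)·log₂(P(2)) = -(0.3201)·log₂(0.3201) = 0.52605
  -P(3)·log₂(P(3)) = -(0.0412)·log₂(0.0412) = 0.18957
  -P(4)·log₂(P(4)) = -(0.5975)·log₂(0.5975) = 0.44394
H(P) = 0.18957 + 0.52605 + 0.18957 + 0.44394 = 1.34913 bits

log₂(4) = 2.00000 bits

D_KL(P||U) = 2.00000 - 1.34913 = 0.65087 ≈ 0.6509 bits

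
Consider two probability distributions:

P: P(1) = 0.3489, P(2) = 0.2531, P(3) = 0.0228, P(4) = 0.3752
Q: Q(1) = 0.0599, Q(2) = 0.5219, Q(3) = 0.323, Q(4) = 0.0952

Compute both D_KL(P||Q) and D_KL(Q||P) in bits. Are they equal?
D_KL(P||Q) = 1.2779 bits, D_KL(Q||P) = 1.4395 bits. No, they are not equal.

D_KL(P||Q) = Σ P(x) log₂(P(x)/Q(x))

Computing term by term:
  P(1)·log₂(P(1)/Q(1)) = 0.3489·log₂(0.3489/0.0599) = 0.88697
  P(2)·log₂(P(2)/Q(2)) = 0.2531·log₂(0.2531/0.5219) = -0.26425
  P(3)·log₂(P(3)/Q(3)) = 0.0228·log₂(0.0228/0.323) = -0.08720
  P(4)·log₂(P(4)/Q(4)) = 0.3752·log₂(0.3752/0.0952) = 0.74238

D_KL(P||Q) = 0.88697 - 0.26425 - 0.08720 + 0.74238 = 1.27790 ≈ 1.2779 bits

D_KL(Q||P) = Σ Q(x) log₂(Q(x)/P(x))

Computing term by term:
  Q(1)·log₂(Q(1)/P(1)) = 0.0599·log₂(0.0599/0.3489) = -0.15228
  Q(2)·log₂(Q(2)/P(2)) = 0.5219·log₂(0.5219/0.2531) = 0.54490
  Q(3)·log₂(Q(3)/P(3)) = 0.323·log₂(0.323/0.0228) = 1.23529
  Q(4)·log₂(Q(4)/P(4)) = 0.0952·log₂(0.0952/0.3752) = -0.18837

D_KL(Q||P) = -0.15228 + 0.54490 + 1.23529 - 0.18837 = 1.43954 ≈ 1.4395 bits

These are NOT equal (difference: 0.1616 bits). KL divergence is asymmetric: D_KL(P||Q) ≠ D_KL(Q||P) in general.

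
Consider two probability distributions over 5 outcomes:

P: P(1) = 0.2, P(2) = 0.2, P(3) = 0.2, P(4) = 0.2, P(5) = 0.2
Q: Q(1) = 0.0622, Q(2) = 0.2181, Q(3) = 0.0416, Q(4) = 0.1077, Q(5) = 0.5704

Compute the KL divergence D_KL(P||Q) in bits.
0.6413 bits

D_KL(P||Q) = Σ P(x) log₂(P(x)/Q(x))

Computing term by term:
  P(1)·log₂(P(1)/Q(1)) = 0.2·log₂(0.2/0.0622) = 0.33700
  P(2)·log₂(P(2)/Q(2)) = 0.2·log₂(0.2/0.2181) = -0.02500
  P(3)·log₂(P(3)/Q(3)) = 0.2·log₂(0.2/0.0416) = 0.45307
  P(4)·log₂(P(4)/Q(4)) = 0.2·log₂(0.2/0.1077) = 0.17860
  P(5)·log₂(P(5)/Q(5)) = 0.2·log₂(0.2/0.5704) = -0.30239

D_KL(P||Q) = 0.33700 - 0.02500 + 0.45307 + 0.17860 - 0.30239 = 0.64128 ≈ 0.6413 bits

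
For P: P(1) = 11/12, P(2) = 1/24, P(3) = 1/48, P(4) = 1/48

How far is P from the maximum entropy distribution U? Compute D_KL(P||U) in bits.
1.4612 bits

U(i) = 1/4 for all i

D_KL(P||U) = Σ P(x) log₂(P(x) / (1/4))
           = Σ P(x) log₂(P(x)) + log₂(4)
           = log₂(4) - H(P)

H(P) = -Σ P(x) log₂(P(x)):
  -P(1)·log₂(P(1)) = -(11/12)·log₂(11/12) = 0.11507
  -P(2)·log₂(P(2)) = -(1/24)·log₂(1/24) = 0.19104
  -P(3)·log₂(P(3)) = -(1/48)·log₂(1/48) = 0.11635
  -P(4)·log₂(P(4)) = -(1/48)·log₂(1/48) = 0.11635
H(P) = 0.11507 + 0.19104 + 0.11635 + 0.11635 = 0.53881 bits

log₂(4) = 2.00000 bits

D_KL(P||U) = 2.00000 - 0.53881 = 1.46119 ≈ 1.4612 bits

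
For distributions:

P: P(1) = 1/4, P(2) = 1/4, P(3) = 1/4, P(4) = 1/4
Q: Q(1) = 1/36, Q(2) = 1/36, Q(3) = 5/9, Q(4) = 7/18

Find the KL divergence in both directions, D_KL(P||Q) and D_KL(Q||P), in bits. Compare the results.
D_KL(P||Q) = 1.1376 bits, D_KL(Q||P) = 0.7118 bits. D_KL(P||Q) is larger than D_KL(Q||P) by 0.4258 bits; the two directions differ.

D_KL(P||Q) = Σ P(x) log₂(P(x)/Q(x))

Computing term by term:
  P(1)·log₂(P(1)/Q(1)) = (1/4)·log₂((1/4)/(1/36)) = 0.79248
  P(2)·log₂(P(2)/Q(2)) = (1/4)·log₂((1/4)/(1/36)) = 0.79248
  P(3)·log₂(P(3)/Q(3)) = (1/4)·log₂((1/4)/(5/9)) = -0.28800
  P(4)·log₂(P(4)/Q(4)) = (1/4)·log₂((1/4)/(7/18)) = -0.15936

D_KL(P||Q) = 0.79248 + 0.79248 - 0.28800 - 0.15936 = 1.13760 ≈ 1.1376 bits

D_KL(Q||P) = Σ Q(x) log₂(Q(x)/P(x))

Computing term by term:
  Q(1)·log₂(Q(1)/P(1)) = (1/36)·log₂((1/36)/(1/4)) = -0.08805
  Q(2)·log₂(Q(2)/P(2)) = (1/36)·log₂((1/36)/(1/4)) = -0.08805
  Q(3)·log₂(Q(3)/P(3)) = (5/9)·log₂((5/9)/(1/4)) = 0.64000
  Q(4)·log₂(Q(4)/P(4)) = (7/18)·log₂((7/18)/(1/4)) = 0.24789

D_KL(Q||P) = -0.08805 - 0.08805 + 0.64000 + 0.24789 = 0.71179 ≈ 0.7118 bits

These are NOT equal (difference: 0.4258 bits). KL divergence is asymmetric: D_KL(P||Q) ≠ D_KL(Q||P) in general.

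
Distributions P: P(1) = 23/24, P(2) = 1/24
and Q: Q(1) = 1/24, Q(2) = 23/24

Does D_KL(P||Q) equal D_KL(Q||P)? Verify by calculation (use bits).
D_KL(P||Q) = 4.1466 bits, D_KL(Q||P) = 4.1466 bits. Yes — for this pair D_KL(P||Q) = D_KL(Q||P).

D_KL(P||Q) = Σ P(x) log₂(P(x)/Q(x))

Computing term by term:
  P(1)·log₂(P(1)/Q(1)) = (23/24)·log₂((23/24)/(1/24)) = 4.33508
  P(2)·log₂(P(2)/Q(2)) = (1/24)·log₂((1/24)/(23/24)) = -0.18848

D_KL(P||Q) = 4.33508 - 0.18848 = 4.14660 ≈ 4.1466 bits

D_KL(Q||P) = Σ Q(x) log₂(Q(x)/P(x))

Computing term by term:
  Q(1)·log₂(Q(1)/P(1)) = (1/24)·log₂((1/24)/(23/24)) = -0.18848
  Q(2)·log₂(Q(2)/P(2)) = (23/24)·log₂((23/24)/(1/24)) = 4.33508

D_KL(Q||P) = -0.18848 + 4.33508 = 4.14660 ≈ 4.1466 bits

These ARE equal here. Q is P with outcomes relabeled (Q(1) = P(2), Q(2) = P(1)) by a relabeling that is its own inverse, so the two sums contain exactly the same terms in a different order. This is a special case — KL divergence is not symmetric in general: D_KL(P||Q) ≠ D_KL(Q||P) for most P, Q.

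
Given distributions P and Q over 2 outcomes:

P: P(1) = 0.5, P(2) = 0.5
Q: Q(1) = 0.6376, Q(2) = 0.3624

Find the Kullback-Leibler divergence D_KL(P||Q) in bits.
0.0568 bits

D_KL(P||Q) = Σ P(x) log₂(P(x)/Q(x))

Computing term by term:
  P(1)·log₂(P(1)/Q(1)) = 0.5·log₂(0.5/0.6376) = -0.17536
  P(2)·log₂(P(2)/Q(2)) = 0.5·log₂(0.5/0.3624) = 0.23217

D_KL(P||Q) = -0.17536 + 0.23217 = 0.05681 ≈ 0.0568 bits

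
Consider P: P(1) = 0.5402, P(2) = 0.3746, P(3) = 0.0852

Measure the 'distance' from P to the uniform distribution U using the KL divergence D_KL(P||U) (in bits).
0.2717 bits

U(i) = 1/3 for all i

D_KL(P||U) = Σ P(x) log₂(P(x) / (1/3))
           = Σ P(x) log₂(P(x)) + log₂(3)
           = log₂(3) - H(P)

H(P) = -Σ P(x) log₂(P(x)):
  -P(1)·log₂(P(1)) = -(0.5402)·log₂(0.5402) = 0.47993
  -P(2)·log₂(P(2)) = -(0.3746)·log₂(0.3746) = 0.53065
  -P(3)·log₂(P(3)) = -(0.0852)·log₂(0.0852) = 0.30272
H(P) = 0.47993 + 0.53065 + 0.30272 = 1.31330 bits

log₂(3) = 1.58496 bits

D_KL(P||U) = 1.58496 - 1.31330 = 0.27166 ≈ 0.2717 bits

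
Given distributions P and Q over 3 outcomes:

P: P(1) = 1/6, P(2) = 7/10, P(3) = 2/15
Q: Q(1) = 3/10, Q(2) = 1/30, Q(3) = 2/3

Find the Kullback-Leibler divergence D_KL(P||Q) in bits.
2.6237 bits

D_KL(P||Q) = Σ P(x) log₂(P(x)/Q(x))

Computing term by term:
  P(1)·log₂(P(1)/Q(1)) = (1/6)·log₂((1/6)/(3/10)) = -0.14133
  P(2)·log₂(P(2)/Q(2)) = (7/10)·log₂((7/10)/(1/30)) = 3.07462
  P(3)·log₂(P(3)/Q(3)) = (2/15)·log₂((2/15)/(2/3)) = -0.30959

D_KL(P||Q) = -0.14133 + 3.07462 - 0.30959 = 2.62370 ≈ 2.6237 bits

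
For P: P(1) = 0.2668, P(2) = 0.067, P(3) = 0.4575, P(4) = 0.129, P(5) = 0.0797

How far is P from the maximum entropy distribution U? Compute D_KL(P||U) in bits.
0.3640 bits

U(i) = 1/5 for all i

D_KL(P||U) = Σ P(x) log₂(P(x) / (1/5))
           = Σ P(x) log₂(P(x)) + log₂(5)
           = log₂(5) - H(P)

H(P) = -Σ P(x) log₂(P(x)):
  -P(1)·log₂(P(1)) = -(0.2668)·log₂(0.2668) = 0.50857
  -P(2)·log₂(P(2)) = -(0.067)·log₂(0.067) = 0.26128
  -P(3)·log₂(P(3)) = -(0.4575)·log₂(0.4575) = 0.51613
  -P(4)·log₂(P(4)) = -(0.129)·log₂(0.129) = 0.38114
  -P(5)·log₂(P(5)) = -(0.0797)·log₂(0.0797) = 0.29085
H(P) = 0.50857 + 0.26128 + 0.51613 + 0.38114 + 0.29085 = 1.95797 bits

log₂(5) = 2.32193 bits

D_KL(P||U) = 2.32193 - 1.95797 = 0.36396 ≈ 0.3640 bits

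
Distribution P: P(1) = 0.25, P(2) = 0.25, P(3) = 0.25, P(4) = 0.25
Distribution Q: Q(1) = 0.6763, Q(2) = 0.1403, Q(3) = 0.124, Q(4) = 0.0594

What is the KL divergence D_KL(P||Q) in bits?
0.6207 bits

D_KL(P||Q) = Σ P(x) log₂(P(x)/Q(x))

Computing term by term:
  P(1)·log₂(P(1)/Q(1)) = 0.25·log₂(0.25/0.6763) = -0.35893
  P(2)·log₂(P(2)/Q(2)) = 0.25·log₂(0.25/0.1403) = 0.20835
  P(3)·log₂(P(3)/Q(3)) = 0.25·log₂(0.25/0.124) = 0.25290
  P(4)·log₂(P(4)/Q(4)) = 0.25·log₂(0.25/0.0594) = 0.51835

D_KL(P||Q) = -0.35893 + 0.20835 + 0.25290 + 0.51835 = 0.62067 ≈ 0.6207 bits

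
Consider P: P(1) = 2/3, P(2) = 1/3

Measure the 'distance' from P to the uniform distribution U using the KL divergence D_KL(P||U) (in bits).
0.0817 bits

U(i) = 1/2 for all i

D_KL(P||U) = Σ P(x) log₂(P(x) / (1/2))
           = Σ P(x) log₂(P(x)) + log₂(2)
           = log₂(2) - H(P)

H(P) = -Σ P(x) log₂(P(x)):
  -P(1)·log₂(P(1)) = -(2/3)·log₂(2/3) = 0.38998
  -P(2)·log₂(P(2)) = -(1/3)·log₂(1/3) = 0.52832
H(P) = 0.38998 + 0.52832 = 0.91830 bits

log₂(2) = 1.00000 bits

D_KL(P||U) = 1.00000 - 0.91830 = 0.08170 ≈ 0.0817 bits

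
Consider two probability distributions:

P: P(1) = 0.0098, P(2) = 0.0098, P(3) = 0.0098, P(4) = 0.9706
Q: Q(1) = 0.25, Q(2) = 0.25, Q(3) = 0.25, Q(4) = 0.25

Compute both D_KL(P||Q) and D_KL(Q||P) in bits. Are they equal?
D_KL(P||Q) = 1.7620 bits, D_KL(Q||P) = 3.0155 bits. No, they are not equal.

D_KL(P||Q) = Σ P(x) log₂(P(x)/Q(x))

Computing term by term:
  P(1)·log₂(P(1)/Q(1)) = 0.0098·log₂(0.0098/0.25) = -0.04580
  P(2)·log₂(P(2)/Q(2)) = 0.0098·log₂(0.0098/0.25) = -0.04580
  P(3)·log₂(P(3)/Q(3)) = 0.0098·log₂(0.0098/0.25) = -0.04580
  P(4)·log₂(P(4)/Q(4)) = 0.9706·log₂(0.9706/0.25) = 1.89941

D_KL(P||Q) = -0.04580 - 0.04580 - 0.04580 + 1.89941 = 1.76201 ≈ 1.7620 bits

D_KL(Q||P) = Σ Q(x) log₂(Q(x)/P(x))

Computing term by term:
  Q(1)·log₂(Q(1)/P(1)) = 0.25·log₂(0.25/0.0098) = 1.16825
  Q(2)·log₂(Q(2)/P(2)) = 0.25·log₂(0.25/0.0098) = 1.16825
  Q(3)·log₂(Q(3)/P(3)) = 0.25·log₂(0.25/0.0098) = 1.16825
  Q(4)·log₂(Q(4)/P(4)) = 0.25·log₂(0.25/0.9706) = -0.48924

D_KL(Q||P) = 1.16825 + 1.16825 + 1.16825 - 0.48924 = 3.01551 ≈ 3.0155 bits

These are NOT equal (difference: 1.2535 bits). KL divergence is asymmetric: D_KL(P||Q) ≠ D_KL(Q||P) in general.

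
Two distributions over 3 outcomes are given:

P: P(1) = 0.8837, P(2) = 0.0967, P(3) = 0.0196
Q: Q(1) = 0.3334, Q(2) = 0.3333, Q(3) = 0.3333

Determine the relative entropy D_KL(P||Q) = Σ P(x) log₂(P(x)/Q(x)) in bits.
0.9900 bits

D_KL(P||Q) = Σ P(x) log₂(P(x)/Q(x))

Computing term by term:
  P(1)·log₂(P(1)/Q(1)) = 0.8837·log₂(0.8837/0.3334) = 1.24275
  P(2)·log₂(P(2)/Q(2)) = 0.0967·log₂(0.0967/0.3333) = -0.17263
  P(3)·log₂(P(3)/Q(3)) = 0.0196·log₂(0.0196/0.3333) = -0.08012

D_KL(P||Q) = 1.24275 - 0.17263 - 0.08012 = 0.99000 ≈ 0.9900 bits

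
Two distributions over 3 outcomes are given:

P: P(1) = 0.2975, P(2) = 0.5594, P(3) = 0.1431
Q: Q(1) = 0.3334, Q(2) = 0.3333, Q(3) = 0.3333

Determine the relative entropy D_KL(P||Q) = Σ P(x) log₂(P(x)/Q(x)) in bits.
0.1945 bits

D_KL(P||Q) = Σ P(x) log₂(P(x)/Q(x))

Computing term by term:
  P(1)·log₂(P(1)/Q(1)) = 0.2975·log₂(0.2975/0.3334) = -0.04890
  P(2)·log₂(P(2)/Q(2)) = 0.5594·log₂(0.5594/0.3333) = 0.41790
  P(3)·log₂(P(3)/Q(3)) = 0.1431·log₂(0.1431/0.3333) = -0.17455

D_KL(P||Q) = -0.04890 + 0.41790 - 0.17455 = 0.19445 ≈ 0.1945 bits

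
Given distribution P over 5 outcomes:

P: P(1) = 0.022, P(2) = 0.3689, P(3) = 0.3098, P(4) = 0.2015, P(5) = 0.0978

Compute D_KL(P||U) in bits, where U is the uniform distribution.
0.3526 bits

U(i) = 1/5 for all i

D_KL(P||U) = Σ P(x) log₂(P(x) / (1/5))
           = Σ P(x) log₂(P(x)) + log₂(5)
           = log₂(5) - H(P)

H(P) = -Σ P(x) log₂(P(x)):
  -P(1)·log₂(P(1)) = -(0.022)·log₂(0.022) = 0.12114
  -P(2)·log₂(P(2)) = -(0.3689)·log₂(0.3689) = 0.53074
  -P(3)·log₂(P(3)) = -(0.3098)·log₂(0.3098) = 0.52375
  -P(4)·log₂(P(4)) = -(0.2015)·log₂(0.2015) = 0.46570
  -P(5)·log₂(P(5)) = -(0.0978)·log₂(0.0978) = 0.32802
H(P) = 0.12114 + 0.53074 + 0.52375 + 0.46570 + 0.32802 = 1.96935 bits

log₂(5) = 2.32193 bits

D_KL(P||U) = 2.32193 - 1.96935 = 0.35258 ≈ 0.3526 bits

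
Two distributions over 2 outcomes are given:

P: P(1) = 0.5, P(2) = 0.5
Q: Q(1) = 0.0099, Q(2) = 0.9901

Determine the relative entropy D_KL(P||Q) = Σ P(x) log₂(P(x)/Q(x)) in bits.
2.3364 bits

D_KL(P||Q) = Σ P(x) log₂(P(x)/Q(x))

Computing term by term:
  P(1)·log₂(P(1)/Q(1)) = 0.5·log₂(0.5/0.0099) = 2.82918
  P(2)·log₂(P(2)/Q(2)) = 0.5·log₂(0.5/0.9901) = -0.49282

D_KL(P||Q) = 2.82918 - 0.49282 = 2.33636 ≈ 2.3364 bits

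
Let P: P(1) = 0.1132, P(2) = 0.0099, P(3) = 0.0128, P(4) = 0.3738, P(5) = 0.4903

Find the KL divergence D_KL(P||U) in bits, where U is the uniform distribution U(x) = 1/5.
0.7849 bits

U(i) = 1/5 for all i

D_KL(P||U) = Σ P(x) log₂(P(x) / (1/5))
           = Σ P(x) log₂(P(x)) + log₂(5)
           = log₂(5) - H(P)

H(P) = -Σ P(x) log₂(P(x)):
  -P(1)·log₂(P(1)) = -(0.1132)·log₂(0.1132) = 0.35579
  -P(2)·log₂(P(2)) = -(0.0099)·log₂(0.0099) = 0.06592
  -P(3)·log₂(P(3)) = -(0.0128)·log₂(0.0128) = 0.08048
  -P(4)·log₂(P(4)) = -(0.3738)·log₂(0.3738) = 0.53067
  -P(5)·log₂(P(5)) = -(0.4903)·log₂(0.4903) = 0.50416
H(P) = 0.35579 + 0.06592 + 0.08048 + 0.53067 + 0.50416 = 1.53702 bits

log₂(5) = 2.32193 bits

D_KL(P||U) = 2.32193 - 1.53702 = 0.78491 ≈ 0.7849 bits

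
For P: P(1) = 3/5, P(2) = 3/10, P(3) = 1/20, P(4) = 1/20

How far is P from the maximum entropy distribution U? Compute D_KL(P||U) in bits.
0.6045 bits

U(i) = 1/4 for all i

D_KL(P||U) = Σ P(x) log₂(P(x) / (1/4))
           = Σ P(x) log₂(P(x)) + log₂(4)
           = log₂(4) - H(P)

H(P) = -Σ P(x) log₂(P(x)):
  -P(1)·log₂(P(1)) = -(3/5)·log₂(3/5) = 0.44218
  -P(2)·log₂(P(2)) = -(3/10)·log₂(3/10) = 0.52109
  -P(3)·log₂(P(3)) = -(1/20)·log₂(1/20) = 0.21610
  -P(4)·log₂(P(4)) = -(1/20)·log₂(1/20) = 0.21610
H(P) = 0.44218 + 0.52109 + 0.21610 + 0.21610 = 1.39547 bits

log₂(4) = 2.00000 bits

D_KL(P||U) = 2.00000 - 1.39547 = 0.60453 ≈ 0.6045 bits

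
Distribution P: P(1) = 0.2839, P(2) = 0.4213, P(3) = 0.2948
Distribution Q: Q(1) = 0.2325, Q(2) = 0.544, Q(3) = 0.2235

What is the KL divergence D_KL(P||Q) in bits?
0.0442 bits

D_KL(P||Q) = Σ P(x) log₂(P(x)/Q(x))

Computing term by term:
  P(1)·log₂(P(1)/Q(1)) = 0.2839·log₂(0.2839/0.2325) = 0.08181
  P(2)·log₂(P(2)/Q(2)) = 0.4213·log₂(0.4213/0.544) = -0.15536
  P(3)·log₂(P(3)/Q(3)) = 0.2948·log₂(0.2948/0.2235) = 0.11776

D_KL(P||Q) = 0.08181 - 0.15536 + 0.11776 = 0.04421 ≈ 0.0442 bits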